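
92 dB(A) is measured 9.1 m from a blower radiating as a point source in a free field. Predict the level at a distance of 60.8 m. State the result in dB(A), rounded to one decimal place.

Point-source attenuation: ΔL = 20·log₁₀(r₂/r₁) = 20·log₁₀(60.8/9.1) = 16.497 dB.
L₂ = 92 − 20·log₁₀(60.8/9.1) = 92 − 16.497 = 75.50 dB(A).

75.5 dB(A)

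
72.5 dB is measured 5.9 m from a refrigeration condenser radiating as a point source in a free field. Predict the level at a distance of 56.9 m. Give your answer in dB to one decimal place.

52.8 dB

Spherical spreading from a point source gives a 20·log₁₀(r₂/r₁) drop.
L₂ = 72.5 − 20·log₁₀(56.9/5.9) = 72.5 − 19.685 = 52.81 dB.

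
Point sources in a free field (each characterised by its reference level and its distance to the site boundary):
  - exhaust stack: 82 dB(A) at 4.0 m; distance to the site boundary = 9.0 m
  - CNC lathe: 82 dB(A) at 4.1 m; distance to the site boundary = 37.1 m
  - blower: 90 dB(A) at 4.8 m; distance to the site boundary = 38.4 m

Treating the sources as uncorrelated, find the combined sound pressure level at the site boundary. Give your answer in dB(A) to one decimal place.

76.9 dB(A)

Apply inverse-square spreading to bring every level to the receiver, then sum 10^(L/10).
exhaust stack: 82 − 20·log₁₀(9.0/4.0) = 82 − 7.04 = 74.96 dB(A).
CNC lathe: 82 − 20·log₁₀(37.1/4.1) = 82 − 19.13 = 62.87 dB(A).
blower: 90 − 20·log₁₀(38.4/4.8) = 90 − 18.06 = 71.94 dB(A).
Σ 10^(L/10) = 4.887e+07 → L_total = 10·log₁₀(4.887e+07) = 76.89 dB(A).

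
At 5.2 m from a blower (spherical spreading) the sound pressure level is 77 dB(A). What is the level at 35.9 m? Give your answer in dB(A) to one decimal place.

Point-source attenuation: ΔL = 20·log₁₀(r₂/r₁) = 20·log₁₀(35.9/5.2) = 16.782 dB.
L₂ = 77 − 20·log₁₀(35.9/5.2) = 77 − 16.782 = 60.22 dB(A).

60.2 dB(A)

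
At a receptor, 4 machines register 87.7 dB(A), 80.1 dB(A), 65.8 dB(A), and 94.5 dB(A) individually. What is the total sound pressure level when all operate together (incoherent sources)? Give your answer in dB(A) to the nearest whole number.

For uncorrelated sources the intensities add, so convert each level to linear form, sum, and take 10·log₁₀ of the total.
Σ 10^(L/10) = 10^(87.7/10) + 10^(80.1/10) + 10^(65.8/10) + 10^(94.5/10) = 3.513e+09.
L_total = 10·log₁₀(3.513e+09) = 95.46 dB(A).

95 dB(A)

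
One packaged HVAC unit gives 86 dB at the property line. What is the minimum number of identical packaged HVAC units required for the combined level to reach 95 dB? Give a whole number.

Need L₁ + 10·log₁₀ N ≥ 95, i.e. log₁₀ N ≥ 0.90.
N ≥ 10^(9.0/10) = 7.943, so N = 8.

8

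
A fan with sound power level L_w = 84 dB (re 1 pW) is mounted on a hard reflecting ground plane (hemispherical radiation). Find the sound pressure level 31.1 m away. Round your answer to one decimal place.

L_p = L_w − 10·log₁₀(2π·r²) with r = 31.1 m.
2π·r² = 6077 m², 10·log₁₀ of that is 37.837 dB.
L_p = 84 − 37.837 = 46.16 dB.

46.2 dB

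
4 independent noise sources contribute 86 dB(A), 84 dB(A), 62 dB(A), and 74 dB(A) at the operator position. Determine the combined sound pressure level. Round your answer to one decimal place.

88.3 dB(A)

For uncorrelated sources the intensities add, so convert each level to linear form, sum, and take 10·log₁₀ of the total.
Σ 10^(L/10) = 10^(86/10) + 10^(84/10) + 10^(62/10) + 10^(74/10) = 6.760e+08.
L_total = 10·log₁₀(6.760e+08) = 88.30 dB(A).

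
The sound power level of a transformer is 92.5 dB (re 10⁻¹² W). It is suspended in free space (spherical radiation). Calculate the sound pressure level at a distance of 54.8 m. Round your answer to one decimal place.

L_p = L_w − 10·log₁₀(4π·r²) with r = 54.8 m.
4π·r² = 3.774e+04 m², 10·log₁₀ of that is 45.768 dB.
L_p = 92.5 − 45.768 = 46.73 dB.

46.7 dB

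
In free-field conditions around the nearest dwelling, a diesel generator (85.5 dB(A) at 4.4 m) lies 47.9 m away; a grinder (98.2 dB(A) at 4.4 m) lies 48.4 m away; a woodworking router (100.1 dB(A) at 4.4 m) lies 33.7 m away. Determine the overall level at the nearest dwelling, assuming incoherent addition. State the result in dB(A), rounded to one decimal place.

Propagate each source to the receiver with L = L_ref − 20·log₁₀(r/r_ref), then add intensities.
diesel generator: 85.5 − 20·log₁₀(47.9/4.4) = 85.5 − 20.74 = 64.76 dB(A).
grinder: 98.2 − 20·log₁₀(48.4/4.4) = 98.2 − 20.83 = 77.37 dB(A).
woodworking router: 100.1 − 20·log₁₀(33.7/4.4) = 100.1 − 17.68 = 82.42 dB(A).
Σ 10^(L/10) = 2.320e+08 → L_total = 10·log₁₀(2.320e+08) = 83.66 dB(A).

83.7 dB(A)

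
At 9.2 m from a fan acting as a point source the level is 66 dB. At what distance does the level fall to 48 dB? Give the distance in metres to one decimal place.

73.1 m

The 18.0 dB drop corresponds to a distance ratio of 10^(18.0/20) for a point source.
r₂ = 9.2·10^((66−48)/20) = 9.2·10^(18.0/20) = 73.08 m.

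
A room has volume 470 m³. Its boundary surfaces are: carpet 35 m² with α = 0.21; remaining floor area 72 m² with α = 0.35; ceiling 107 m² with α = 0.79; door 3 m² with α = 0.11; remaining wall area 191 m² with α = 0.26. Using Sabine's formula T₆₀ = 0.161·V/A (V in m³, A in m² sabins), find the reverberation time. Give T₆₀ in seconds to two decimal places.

Summing Sᵢαᵢ: 35·0.21 + 72·0.35 + 107·0.79 + 3·0.11 + 191·0.26 = 167.07 m².
T₆₀ = 0.161·V/A = 0.161·470/167.07 = 0.453 s.

0.45 s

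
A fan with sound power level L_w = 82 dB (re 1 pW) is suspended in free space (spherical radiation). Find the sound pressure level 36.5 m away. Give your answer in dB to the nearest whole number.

Free-field spherical radiation: L_p = L_w − 10·log₁₀(4π·r²), r = 36.5 m.
4π·r² = 1.674e+04 m², 10·log₁₀ of that is 42.238 dB.
L_p = 82 − 42.238 = 39.76 dB.

40 dB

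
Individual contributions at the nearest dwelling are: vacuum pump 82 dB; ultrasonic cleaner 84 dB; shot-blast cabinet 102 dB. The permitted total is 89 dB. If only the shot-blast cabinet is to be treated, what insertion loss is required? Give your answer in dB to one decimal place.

16.1 dB

The untreated sources together contribute 10^(82/10) + 10^(84/10) = 4.097e+08, i.e. 86.12 dB.
To meet 89 dB overall, the treated shot-blast cabinet may contribute at most 10^(89/10) − 4.097e+08 = 3.847e+08, i.e. 85.85 dB.
So the shot-blast cabinet must be reduced from 102 to 85.85 dB: IL = 16.15 dB.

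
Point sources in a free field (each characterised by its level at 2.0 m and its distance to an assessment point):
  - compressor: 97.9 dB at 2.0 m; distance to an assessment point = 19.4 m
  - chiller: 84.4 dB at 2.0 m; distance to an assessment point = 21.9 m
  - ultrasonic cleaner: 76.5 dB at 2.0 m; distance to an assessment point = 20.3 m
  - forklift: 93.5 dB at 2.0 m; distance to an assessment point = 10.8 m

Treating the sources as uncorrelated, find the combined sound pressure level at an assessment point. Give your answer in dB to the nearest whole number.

Propagate each source to the receiver with L = L_ref − 20·log₁₀(r/r_ref), then add intensities.
compressor: 97.9 − 20·log₁₀(19.4/2.0) = 97.9 − 19.74 = 78.16 dB.
chiller: 84.4 − 20·log₁₀(21.9/2.0) = 84.4 − 20.79 = 63.61 dB.
ultrasonic cleaner: 76.5 − 20·log₁₀(20.3/2.0) = 76.5 − 20.13 = 56.37 dB.
forklift: 93.5 − 20·log₁₀(10.8/2.0) = 93.5 − 14.65 = 78.85 dB.
Σ 10^(L/10) = 1.450e+08 → L_total = 10·log₁₀(1.450e+08) = 81.61 dB.

82 dB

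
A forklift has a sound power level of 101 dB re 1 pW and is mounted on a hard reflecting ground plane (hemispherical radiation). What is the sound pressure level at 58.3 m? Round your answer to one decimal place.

57.7 dB

L_p = L_w − 10·log₁₀(2π·r²) with r = 58.3 m.
2π·r² = 2.136e+04 m², 10·log₁₀ of that is 43.295 dB.
L_p = 101 − 43.295 = 57.70 dB.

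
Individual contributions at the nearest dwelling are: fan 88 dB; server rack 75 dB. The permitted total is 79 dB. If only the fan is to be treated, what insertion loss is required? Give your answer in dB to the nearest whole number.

11 dB

The untreated sources together contribute 10^(75/10) = 3.162e+07, i.e. 75.00 dB.
To meet 79 dB overall, the treated fan may contribute at most 10^(79/10) − 3.162e+07 = 4.781e+07, i.e. 76.80 dB.
Required insertion loss = 88 − 76.80 = 11.20 dB.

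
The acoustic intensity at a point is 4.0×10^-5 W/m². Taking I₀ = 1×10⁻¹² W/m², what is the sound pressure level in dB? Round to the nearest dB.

L = 10·log₁₀(I/I₀) = 10·log₁₀(4.0×10^-5/10⁻¹²) = 10·log₁₀(4.0×10^7).
L = 10·(0.6021 + 7) = 76.02 dB.

76 dB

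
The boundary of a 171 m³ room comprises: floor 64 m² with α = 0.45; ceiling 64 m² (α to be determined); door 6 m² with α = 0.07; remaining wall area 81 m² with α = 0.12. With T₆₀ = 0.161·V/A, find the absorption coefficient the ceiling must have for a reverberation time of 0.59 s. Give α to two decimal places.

A = 0.161·V/T₆₀ = 0.161·171/0.59 = 46.66 m² sabins.
Absorption from the other surfaces = 64·0.45 + 6·0.07 + 81·0.12 = 38.94 m², so the ceiling must supply 7.72 m² over 64 m².
α = 7.72/64 = 0.121.

0.12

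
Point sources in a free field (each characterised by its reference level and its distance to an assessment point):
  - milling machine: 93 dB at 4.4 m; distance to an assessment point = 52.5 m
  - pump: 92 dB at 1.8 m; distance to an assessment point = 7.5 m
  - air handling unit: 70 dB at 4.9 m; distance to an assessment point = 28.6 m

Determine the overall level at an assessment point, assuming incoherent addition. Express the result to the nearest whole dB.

Apply inverse-square spreading to bring every level to the receiver, then sum 10^(L/10).
milling machine: 93 − 20·log₁₀(52.5/4.4) = 93 − 21.53 = 71.47 dB.
pump: 92 − 20·log₁₀(7.5/1.8) = 92 − 12.40 = 79.60 dB.
air handling unit: 70 − 20·log₁₀(28.6/4.9) = 70 − 15.32 = 54.68 dB.
Σ 10^(L/10) = 1.056e+08 → L_total = 10·log₁₀(1.056e+08) = 80.24 dB.

80 dB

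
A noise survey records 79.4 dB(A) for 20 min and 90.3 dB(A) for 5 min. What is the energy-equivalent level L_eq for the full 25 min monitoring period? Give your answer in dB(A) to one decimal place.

L_eq = 10·log₁₀[(1/T)·Σ tᵢ·10^(Lᵢ/10)] with T = 25 min.
Σ tᵢ·10^(Lᵢ/10) = 20·10^(79.4/10) + 5·10^(90.3/10) = 7.100e+09.
L_eq = 10·log₁₀(7.100e+09/25) = 84.53 dB(A).

84.5 dB(A)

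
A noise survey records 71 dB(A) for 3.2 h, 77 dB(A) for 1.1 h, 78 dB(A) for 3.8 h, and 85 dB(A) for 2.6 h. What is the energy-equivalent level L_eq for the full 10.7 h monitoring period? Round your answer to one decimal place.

The energy average is taken in the linear domain: L_eq = 10·log₁₀[(Σ tᵢ·10^(Lᵢ/10))/T], T = 10.7 h.
Σ tᵢ·10^(Lᵢ/10) = 3.2·10^(71/10) + 1.1·10^(77/10) + 3.8·10^(78/10) + 2.6·10^(85/10) = 1.157e+09.
L_eq = 10·log₁₀(1.157e+09/10.7) = 80.34 dB(A).

80.3 dB(A)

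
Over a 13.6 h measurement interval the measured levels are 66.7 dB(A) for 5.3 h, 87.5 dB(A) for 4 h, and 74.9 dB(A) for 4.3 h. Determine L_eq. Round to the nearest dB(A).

82 dB(A)

The energy average is taken in the linear domain: L_eq = 10·log₁₀[(Σ tᵢ·10^(Lᵢ/10))/T], T = 13.6 h.
Σ tᵢ·10^(Lᵢ/10) = 5.3·10^(66.7/10) + 4·10^(87.5/10) + 4.3·10^(74.9/10) = 2.407e+09.
L_eq = 10·log₁₀(2.407e+09/13.6) = 82.48 dB(A).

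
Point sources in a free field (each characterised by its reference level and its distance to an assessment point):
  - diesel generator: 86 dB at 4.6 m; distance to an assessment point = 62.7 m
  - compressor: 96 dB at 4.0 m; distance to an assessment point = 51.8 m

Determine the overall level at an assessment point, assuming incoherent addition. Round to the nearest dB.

74 dB

Apply inverse-square spreading to bring every level to the receiver, then sum 10^(L/10).
diesel generator: 86 − 20·log₁₀(62.7/4.6) = 86 − 22.69 = 63.31 dB.
compressor: 96 − 20·log₁₀(51.8/4.0) = 96 − 22.25 = 73.75 dB.
Σ 10^(L/10) = 2.588e+07 → L_total = 10·log₁₀(2.588e+07) = 74.13 dB.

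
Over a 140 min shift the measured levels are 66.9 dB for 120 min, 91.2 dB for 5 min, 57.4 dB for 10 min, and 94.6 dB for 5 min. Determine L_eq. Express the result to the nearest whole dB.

82 dB

L_eq = 10·log₁₀[(1/T)·Σ tᵢ·10^(Lᵢ/10)] with T = 140 min.
Σ tᵢ·10^(Lᵢ/10) = 120·10^(66.9/10) + 5·10^(91.2/10) + 10·10^(57.4/10) + 5·10^(94.6/10) = 2.160e+10.
L_eq = 10·log₁₀(2.160e+10/140) = 81.88 dB.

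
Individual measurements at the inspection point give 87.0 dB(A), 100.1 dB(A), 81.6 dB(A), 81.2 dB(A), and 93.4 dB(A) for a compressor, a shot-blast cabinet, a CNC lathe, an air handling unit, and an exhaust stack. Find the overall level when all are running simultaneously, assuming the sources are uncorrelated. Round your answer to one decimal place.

101.2 dB(A)

For uncorrelated sources the intensities add, so convert each level to linear form, sum, and take 10·log₁₀ of the total.
Σ 10^(L/10) = 10^(87.0/10) + 10^(100.1/10) + 10^(81.6/10) + 10^(81.2/10) + 10^(93.4/10) = 1.320e+10.
L_total = 10·log₁₀(1.320e+10) = 101.21 dB(A).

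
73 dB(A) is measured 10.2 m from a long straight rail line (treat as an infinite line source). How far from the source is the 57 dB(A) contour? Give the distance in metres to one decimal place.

406.1 m

The 16.0 dB drop corresponds to a distance ratio of 10^(16.0/10) for a line source.
r₂ = 10.2·10^((73−57)/10) = 10.2·10^(16.0/10) = 406.07 m.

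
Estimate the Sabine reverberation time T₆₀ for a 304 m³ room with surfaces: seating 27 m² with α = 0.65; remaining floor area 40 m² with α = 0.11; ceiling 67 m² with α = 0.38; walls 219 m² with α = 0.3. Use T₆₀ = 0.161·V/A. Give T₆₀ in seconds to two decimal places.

Summing Sᵢαᵢ: 27·0.65 + 40·0.11 + 67·0.38 + 219·0.3 = 113.11 m².
T₆₀ = 0.161·V/A = 0.161·304/113.11 = 0.433 s.

0.43 s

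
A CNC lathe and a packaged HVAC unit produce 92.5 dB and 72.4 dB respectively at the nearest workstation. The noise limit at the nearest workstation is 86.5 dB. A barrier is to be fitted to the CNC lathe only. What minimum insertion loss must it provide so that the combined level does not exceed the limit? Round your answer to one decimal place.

Everything except the CNC lathe sums to 10^(72.4/10) = 1.738e+07 in linear terms, 72.40 dB.
To meet 86.5 dB overall, the treated CNC lathe may contribute at most 10^(86.5/10) − 1.738e+07 = 4.293e+08, i.e. 86.33 dB.
Required insertion loss = 92.5 − 86.33 = 6.17 dB.

6.2 dB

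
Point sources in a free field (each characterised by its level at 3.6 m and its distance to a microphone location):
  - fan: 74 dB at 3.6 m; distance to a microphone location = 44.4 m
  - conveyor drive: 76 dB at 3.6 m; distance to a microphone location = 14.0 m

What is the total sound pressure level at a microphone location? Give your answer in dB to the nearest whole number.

64 dB

Apply inverse-square spreading to bring every level to the receiver, then sum 10^(L/10).
fan: 74 − 20·log₁₀(44.4/3.6) = 74 − 21.82 = 52.18 dB.
conveyor drive: 76 − 20·log₁₀(14.0/3.6) = 76 − 11.80 = 64.20 dB.
Σ 10^(L/10) = 2.798e+06 → L_total = 10·log₁₀(2.798e+06) = 64.47 dB.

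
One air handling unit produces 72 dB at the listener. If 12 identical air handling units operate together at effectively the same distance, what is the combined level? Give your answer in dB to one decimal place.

With 12 equal, uncorrelated contributions the intensity is 12× that of one unit, giving a rise of 10·log₁₀ 12.
L_total = 72 + 10·log₁₀(12) = 72 + 10.792 = 82.79 dB.

82.8 dB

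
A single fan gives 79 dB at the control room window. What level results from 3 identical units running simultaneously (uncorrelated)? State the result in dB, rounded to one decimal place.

83.8 dB

With 3 equal, uncorrelated contributions the intensity is 3× that of one unit, giving a rise of 10·log₁₀ 3.
L_total = 79 + 10·log₁₀(3) = 79 + 4.771 = 83.77 dB.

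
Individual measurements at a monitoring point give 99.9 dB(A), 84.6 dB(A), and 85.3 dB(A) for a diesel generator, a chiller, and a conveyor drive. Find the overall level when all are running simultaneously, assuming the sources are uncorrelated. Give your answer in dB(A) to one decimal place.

100.2 dB(A)

Incoherent sources combine by intensity addition: L_total = 10·log₁₀(Σ 10^(L_i/10)).
Σ 10^(L/10) = 10^(99.9/10) + 10^(84.6/10) + 10^(85.3/10) = 1.040e+10.
L_total = 10·log₁₀(1.040e+10) = 100.17 dB(A).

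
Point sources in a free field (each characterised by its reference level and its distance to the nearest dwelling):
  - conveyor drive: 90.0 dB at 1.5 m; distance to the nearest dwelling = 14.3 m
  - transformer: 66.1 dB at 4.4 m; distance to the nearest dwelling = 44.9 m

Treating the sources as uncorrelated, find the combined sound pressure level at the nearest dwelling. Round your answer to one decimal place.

70.4 dB

Apply inverse-square spreading to bring every level to the receiver, then sum 10^(L/10).
conveyor drive: 90.0 − 20·log₁₀(14.3/1.5) = 90.0 − 19.58 = 70.42 dB.
transformer: 66.1 − 20·log₁₀(44.9/4.4) = 66.1 − 20.18 = 45.92 dB.
Σ 10^(L/10) = 1.104e+07 → L_total = 10·log₁₀(1.104e+07) = 70.43 dB.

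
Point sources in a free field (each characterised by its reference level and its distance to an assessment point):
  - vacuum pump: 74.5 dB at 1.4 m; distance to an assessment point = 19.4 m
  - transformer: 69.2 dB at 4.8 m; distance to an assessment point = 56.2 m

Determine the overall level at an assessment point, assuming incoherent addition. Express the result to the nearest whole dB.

53 dB

Apply inverse-square spreading to bring every level to the receiver, then sum 10^(L/10).
vacuum pump: 74.5 − 20·log₁₀(19.4/1.4) = 74.5 − 22.83 = 51.67 dB.
transformer: 69.2 − 20·log₁₀(56.2/4.8) = 69.2 − 21.37 = 47.83 dB.
Σ 10^(L/10) = 2.075e+05 → L_total = 10·log₁₀(2.075e+05) = 53.17 dB.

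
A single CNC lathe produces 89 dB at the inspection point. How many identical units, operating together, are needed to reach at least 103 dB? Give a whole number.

Need L₁ + 10·log₁₀ N ≥ 103, i.e. log₁₀ N ≥ 1.40.
N ≥ 10^(14.0/10) = 25.119, so N = 26.

26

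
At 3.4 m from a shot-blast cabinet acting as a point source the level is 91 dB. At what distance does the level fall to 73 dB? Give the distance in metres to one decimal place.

The 18.0 dB drop corresponds to a distance ratio of 10^(18.0/20) for a point source.
r₂ = 3.4·10^((91−73)/20) = 3.4·10^(18.0/20) = 27.01 m.

27.0 m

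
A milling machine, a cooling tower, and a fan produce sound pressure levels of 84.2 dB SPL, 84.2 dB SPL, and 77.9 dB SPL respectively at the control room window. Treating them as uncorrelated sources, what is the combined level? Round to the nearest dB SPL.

88 dB SPL

For uncorrelated sources the intensities add, so convert each level to linear form, sum, and take 10·log₁₀ of the total.
Σ 10^(L/10) = 10^(84.2/10) + 10^(84.2/10) + 10^(77.9/10) = 5.877e+08.
L_total = 10·log₁₀(5.877e+08) = 87.69 dB SPL.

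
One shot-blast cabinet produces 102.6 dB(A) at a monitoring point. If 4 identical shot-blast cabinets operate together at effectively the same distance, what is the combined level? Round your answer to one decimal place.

108.6 dB(A)

L_total = L₁ + 10·log₁₀ N for N identical incoherent sources.
L_total = 102.6 + 10·log₁₀(4) = 102.6 + 6.021 = 108.62 dB(A).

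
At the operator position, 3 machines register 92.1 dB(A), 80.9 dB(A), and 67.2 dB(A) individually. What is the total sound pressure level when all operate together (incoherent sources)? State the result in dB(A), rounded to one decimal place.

Incoherent sources combine by intensity addition: L_total = 10·log₁₀(Σ 10^(L_i/10)).
Σ 10^(L/10) = 10^(92.1/10) + 10^(80.9/10) + 10^(67.2/10) = 1.750e+09.
L_total = 10·log₁₀(1.750e+09) = 92.43 dB(A).

92.4 dB(A)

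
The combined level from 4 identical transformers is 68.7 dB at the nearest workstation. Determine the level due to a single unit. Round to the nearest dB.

63 dB

4 equal contributions raise the level by 10·log₁₀ 4 = 6.021 dB, so each unit alone gives 68.7 − 6.021.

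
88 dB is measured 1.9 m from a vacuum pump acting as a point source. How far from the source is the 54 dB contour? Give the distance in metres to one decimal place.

The 34.0 dB drop corresponds to a distance ratio of 10^(34.0/20) for a point source.
r₂ = 1.9·10^((88−54)/20) = 1.9·10^(34.0/20) = 95.23 m.

95.2 m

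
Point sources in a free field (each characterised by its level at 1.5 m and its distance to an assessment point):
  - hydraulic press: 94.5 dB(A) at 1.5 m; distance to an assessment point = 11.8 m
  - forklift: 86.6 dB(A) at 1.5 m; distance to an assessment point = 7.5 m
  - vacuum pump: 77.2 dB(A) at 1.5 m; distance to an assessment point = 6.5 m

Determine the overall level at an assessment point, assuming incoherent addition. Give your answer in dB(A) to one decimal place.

Propagate each source to the receiver with L = L_ref − 20·log₁₀(r/r_ref), then add intensities.
hydraulic press: 94.5 − 20·log₁₀(11.8/1.5) = 94.5 − 17.92 = 76.58 dB(A).
forklift: 86.6 − 20·log₁₀(7.5/1.5) = 86.6 − 13.98 = 72.62 dB(A).
vacuum pump: 77.2 − 20·log₁₀(6.5/1.5) = 77.2 − 12.74 = 64.46 dB(A).
Σ 10^(L/10) = 6.662e+07 → L_total = 10·log₁₀(6.662e+07) = 78.24 dB(A).

78.2 dB(A)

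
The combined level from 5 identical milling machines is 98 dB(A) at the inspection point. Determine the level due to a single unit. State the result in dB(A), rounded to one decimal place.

Dividing the total intensity by 5 lowers the level by 10·log₁₀ 5 = 6.990 dB: L₁ = 98 − 6.990.

91.0 dB(A)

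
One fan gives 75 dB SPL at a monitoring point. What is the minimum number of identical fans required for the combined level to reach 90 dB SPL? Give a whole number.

N identical sources give L₁ + 10·log₁₀ N, so require 10·log₁₀ N ≥ 90 − 75 = 15.0 dB.
N ≥ 10^(15.0/10) = 31.623, so N = 32.

32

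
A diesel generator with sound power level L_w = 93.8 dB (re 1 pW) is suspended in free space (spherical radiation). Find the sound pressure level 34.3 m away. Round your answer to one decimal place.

Free-field spherical radiation: L_p = L_w − 10·log₁₀(4π·r²), r = 34.3 m.
4π·r² = 1.478e+04 m², 10·log₁₀ of that is 41.698 dB.
L_p = 93.8 − 41.698 = 52.10 dB.

52.1 dB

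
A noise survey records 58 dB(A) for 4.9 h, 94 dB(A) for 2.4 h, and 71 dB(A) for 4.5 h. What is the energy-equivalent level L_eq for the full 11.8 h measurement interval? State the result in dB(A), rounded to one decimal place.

The energy average is taken in the linear domain: L_eq = 10·log₁₀[(Σ tᵢ·10^(Lᵢ/10))/T], T = 11.8 h.
Σ tᵢ·10^(Lᵢ/10) = 4.9·10^(58/10) + 2.4·10^(94/10) + 4.5·10^(71/10) = 6.088e+09.
L_eq = 10·log₁₀(6.088e+09/11.8) = 87.13 dB(A).

87.1 dB(A)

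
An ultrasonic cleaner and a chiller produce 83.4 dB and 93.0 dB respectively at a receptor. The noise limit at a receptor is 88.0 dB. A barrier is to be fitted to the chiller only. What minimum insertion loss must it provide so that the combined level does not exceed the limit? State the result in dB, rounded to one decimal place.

Fixed contribution from the other source: Σ 10^(L/10) = 10^(83.4/10) = 2.188e+08 (83.40 dB).
To meet 88.0 dB overall, the treated chiller may contribute at most 10^(88.0/10) − 2.188e+08 = 4.122e+08, i.e. 86.15 dB.
Required insertion loss = 93.0 − 86.15 = 6.85 dB.

6.8 dB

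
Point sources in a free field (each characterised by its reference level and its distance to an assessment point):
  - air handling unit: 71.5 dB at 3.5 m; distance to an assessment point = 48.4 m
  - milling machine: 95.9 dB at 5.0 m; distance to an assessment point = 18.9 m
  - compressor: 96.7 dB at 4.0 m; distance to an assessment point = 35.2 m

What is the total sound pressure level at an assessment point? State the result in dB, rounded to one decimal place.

85.2 dB

Apply inverse-square spreading to bring every level to the receiver, then sum 10^(L/10).
air handling unit: 71.5 − 20·log₁₀(48.4/3.5) = 71.5 − 22.82 = 48.68 dB.
milling machine: 95.9 − 20·log₁₀(18.9/5.0) = 95.9 − 11.55 = 84.35 dB.
compressor: 96.7 − 20·log₁₀(35.2/4.0) = 96.7 − 18.89 = 77.81 dB.
Σ 10^(L/10) = 3.328e+08 → L_total = 10·log₁₀(3.328e+08) = 85.22 dB.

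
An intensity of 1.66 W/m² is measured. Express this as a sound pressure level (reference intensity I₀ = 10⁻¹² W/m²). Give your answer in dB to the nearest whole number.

I/I₀ = 1.66/10⁻¹² = 1.66×10^12, and L = 10·log₁₀(I/I₀).
L = 10·(0.2201 + 12) = 122.20 dB.

122 dB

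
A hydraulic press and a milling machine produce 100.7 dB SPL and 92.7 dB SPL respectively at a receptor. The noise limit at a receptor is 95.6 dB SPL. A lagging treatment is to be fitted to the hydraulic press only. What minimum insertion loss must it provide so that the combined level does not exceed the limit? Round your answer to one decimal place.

8.2 dB

Fixed contribution from the other source: Σ 10^(L/10) = 10^(92.7/10) = 1.862e+09 (92.70 dB SPL).
The limit corresponds to 10^(95.6/10) = 3.631e+09; subtracting the fixed part leaves 1.769e+09 for the hydraulic press, i.e. 92.48 dB SPL.
Required insertion loss = 100.7 − 92.48 = 8.22 dB.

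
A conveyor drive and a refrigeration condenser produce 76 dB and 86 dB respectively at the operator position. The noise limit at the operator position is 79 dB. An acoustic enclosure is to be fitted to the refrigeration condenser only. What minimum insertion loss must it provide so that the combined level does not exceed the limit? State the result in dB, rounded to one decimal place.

10.0 dB

Everything except the refrigeration condenser sums to 10^(76/10) = 3.981e+07 in linear terms, 76.00 dB.
The limit corresponds to 10^(79/10) = 7.943e+07; subtracting the fixed part leaves 3.962e+07 for the refrigeration condenser, i.e. 75.98 dB.
So the refrigeration condenser must be reduced from 86 to 75.98 dB: IL = 10.02 dB.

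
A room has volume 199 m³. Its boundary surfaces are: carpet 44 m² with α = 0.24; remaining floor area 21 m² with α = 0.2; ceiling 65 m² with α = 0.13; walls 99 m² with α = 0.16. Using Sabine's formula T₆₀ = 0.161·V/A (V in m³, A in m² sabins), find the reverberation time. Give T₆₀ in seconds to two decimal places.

A = Σ Sᵢαᵢ = 44·0.24 + 21·0.2 + 65·0.13 + 99·0.16 = 39.05 m².
T₆₀ = 0.161 × 199 / 39.05 = 0.820 s.

0.82 s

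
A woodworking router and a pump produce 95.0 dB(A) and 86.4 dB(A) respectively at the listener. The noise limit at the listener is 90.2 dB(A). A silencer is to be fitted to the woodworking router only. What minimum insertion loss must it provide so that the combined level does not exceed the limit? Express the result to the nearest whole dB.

Everything except the woodworking router sums to 10^(86.4/10) = 4.365e+08 in linear terms, 86.40 dB(A).
The limit corresponds to 10^(90.2/10) = 1.047e+09; subtracting the fixed part leaves 6.106e+08 for the woodworking router, i.e. 87.86 dB(A).
Required insertion loss = 95.0 − 87.86 = 7.14 dB.

7 dB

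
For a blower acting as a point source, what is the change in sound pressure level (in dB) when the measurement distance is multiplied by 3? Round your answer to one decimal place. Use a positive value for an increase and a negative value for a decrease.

A point source loses 6 dB per doubling of distance; generally ΔL = −20·log₁₀(r₂/r₁).
ΔL = −20·log₁₀(3) = -9.54 dB.

-9.5 dB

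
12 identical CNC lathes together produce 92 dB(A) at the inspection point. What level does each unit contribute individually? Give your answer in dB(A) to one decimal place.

81.2 dB(A)

Dividing the total intensity by 12 lowers the level by 10·log₁₀ 12 = 10.792 dB: L₁ = 92 − 10.792.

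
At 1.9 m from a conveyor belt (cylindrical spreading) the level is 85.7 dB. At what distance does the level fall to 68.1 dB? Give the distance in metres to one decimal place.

109.3 m

Line-source spreading drops the level by 10·log₁₀(r₂/r₁); inverting, r₂/r₁ = 10^(ΔL/10).
r₂ = 1.9·10^((85.7−68.1)/10) = 1.9·10^(17.6/10) = 109.33 m.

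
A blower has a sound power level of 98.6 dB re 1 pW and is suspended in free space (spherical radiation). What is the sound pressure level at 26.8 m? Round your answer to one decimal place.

The power spreads over a sphere of area 4π·r², so L_p = L_w − 10·log₁₀(4π·r²).
4π·r² = 9026 m², 10·log₁₀ of that is 39.555 dB.
L_p = 98.6 − 39.555 = 59.05 dB.

59.0 dB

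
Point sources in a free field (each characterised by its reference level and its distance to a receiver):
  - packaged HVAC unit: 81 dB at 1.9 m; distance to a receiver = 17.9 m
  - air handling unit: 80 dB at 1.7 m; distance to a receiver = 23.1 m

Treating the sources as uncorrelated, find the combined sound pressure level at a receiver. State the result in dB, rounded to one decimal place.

First find each source's level at the receiver (point-source: −20·log₁₀(r/r_ref)), then combine on an intensity basis.
packaged HVAC unit: 81 − 20·log₁₀(17.9/1.9) = 81 − 19.48 = 61.52 dB.
air handling unit: 80 − 20·log₁₀(23.1/1.7) = 80 − 22.66 = 57.34 dB.
Σ 10^(L/10) = 1.960e+06 → L_total = 10·log₁₀(1.960e+06) = 62.92 dB.

62.9 dB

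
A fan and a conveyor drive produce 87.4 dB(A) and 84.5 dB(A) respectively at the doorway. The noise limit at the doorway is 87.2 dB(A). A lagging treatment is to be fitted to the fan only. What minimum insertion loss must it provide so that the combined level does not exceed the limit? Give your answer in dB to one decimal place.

The untreated sources together contribute 10^(84.5/10) = 2.818e+08, i.e. 84.50 dB(A).
The limit corresponds to 10^(87.2/10) = 5.248e+08; subtracting the fixed part leaves 2.430e+08 for the fan, i.e. 83.86 dB(A).
Required insertion loss = 87.4 − 83.86 = 3.54 dB.

3.5 dB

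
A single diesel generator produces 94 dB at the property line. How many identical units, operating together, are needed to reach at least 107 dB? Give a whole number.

20

The shortfall is 107 − 94 = 13.0 dB, and N units add 10·log₁₀ N, so need 10·log₁₀ N ≥ 13.0.
N ≥ 10^(13.0/10) = 19.953, so N = 20.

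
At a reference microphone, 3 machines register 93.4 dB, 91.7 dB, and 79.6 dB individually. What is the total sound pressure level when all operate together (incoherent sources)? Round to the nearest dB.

96 dB

For uncorrelated sources the intensities add, so convert each level to linear form, sum, and take 10·log₁₀ of the total.
Σ 10^(L/10) = 10^(93.4/10) + 10^(91.7/10) + 10^(79.6/10) = 3.758e+09.
L_total = 10·log₁₀(3.758e+09) = 95.75 dB.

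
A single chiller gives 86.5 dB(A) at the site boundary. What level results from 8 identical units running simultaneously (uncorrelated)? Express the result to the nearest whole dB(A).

96 dB(A)

L_total = L₁ + 10·log₁₀ N for N identical incoherent sources.
L_total = 86.5 + 10·log₁₀(8) = 86.5 + 9.031 = 95.53 dB(A).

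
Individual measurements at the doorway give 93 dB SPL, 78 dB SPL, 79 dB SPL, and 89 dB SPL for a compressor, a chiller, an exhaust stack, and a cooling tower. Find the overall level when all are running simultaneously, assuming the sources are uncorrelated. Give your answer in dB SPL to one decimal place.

94.7 dB SPL

For uncorrelated sources the intensities add, so convert each level to linear form, sum, and take 10·log₁₀ of the total.
Σ 10^(L/10) = 10^(93/10) + 10^(78/10) + 10^(79/10) + 10^(89/10) = 2.932e+09.
L_total = 10·log₁₀(2.932e+09) = 94.67 dB SPL.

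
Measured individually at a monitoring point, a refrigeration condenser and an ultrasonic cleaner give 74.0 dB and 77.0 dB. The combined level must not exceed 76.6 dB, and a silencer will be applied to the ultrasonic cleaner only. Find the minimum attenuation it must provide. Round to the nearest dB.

4 dB

Fixed contribution from the other source: Σ 10^(L/10) = 10^(74.0/10) = 2.512e+07 (74.00 dB).
To meet 76.6 dB overall, the treated ultrasonic cleaner may contribute at most 10^(76.6/10) − 2.512e+07 = 2.059e+07, i.e. 73.14 dB.
Required insertion loss = 77.0 − 73.14 = 3.86 dB.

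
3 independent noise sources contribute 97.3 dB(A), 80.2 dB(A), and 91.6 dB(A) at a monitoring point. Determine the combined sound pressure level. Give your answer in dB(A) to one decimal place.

98.4 dB(A)

For uncorrelated sources the intensities add, so convert each level to linear form, sum, and take 10·log₁₀ of the total.
Σ 10^(L/10) = 10^(97.3/10) + 10^(80.2/10) + 10^(91.6/10) = 6.920e+09.
L_total = 10·log₁₀(6.920e+09) = 98.40 dB(A).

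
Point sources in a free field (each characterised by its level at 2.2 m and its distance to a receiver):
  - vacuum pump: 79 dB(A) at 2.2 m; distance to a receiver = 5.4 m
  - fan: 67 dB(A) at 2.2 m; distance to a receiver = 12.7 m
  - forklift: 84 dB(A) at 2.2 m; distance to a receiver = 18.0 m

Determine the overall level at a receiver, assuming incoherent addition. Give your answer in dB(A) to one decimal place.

First find each source's level at the receiver (point-source: −20·log₁₀(r/r_ref)), then combine on an intensity basis.
vacuum pump: 79 − 20·log₁₀(5.4/2.2) = 79 − 7.80 = 71.20 dB(A).
fan: 67 − 20·log₁₀(12.7/2.2) = 67 − 15.23 = 51.77 dB(A).
forklift: 84 − 20·log₁₀(18.0/2.2) = 84 − 18.26 = 65.74 dB(A).
Σ 10^(L/10) = 1.709e+07 → L_total = 10·log₁₀(1.709e+07) = 72.33 dB(A).

72.3 dB(A)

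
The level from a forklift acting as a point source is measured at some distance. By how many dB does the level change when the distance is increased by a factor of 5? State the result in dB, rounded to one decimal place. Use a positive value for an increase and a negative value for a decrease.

-14.0 dB

With spherical spreading the level changes by −20·log₁₀(r₂/r₁).
ΔL = −20·log₁₀(5) = -13.98 dB.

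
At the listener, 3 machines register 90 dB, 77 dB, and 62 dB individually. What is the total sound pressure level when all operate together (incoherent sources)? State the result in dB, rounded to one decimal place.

90.2 dB

For uncorrelated sources the intensities add, so convert each level to linear form, sum, and take 10·log₁₀ of the total.
Σ 10^(L/10) = 10^(90/10) + 10^(77/10) + 10^(62/10) = 1.052e+09.
L_total = 10·log₁₀(1.052e+09) = 90.22 dB.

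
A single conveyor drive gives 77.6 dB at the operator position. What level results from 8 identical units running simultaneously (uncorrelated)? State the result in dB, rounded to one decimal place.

L_total = L₁ + 10·log₁₀ N for N identical incoherent sources.
L_total = 77.6 + 10·log₁₀(8) = 77.6 + 9.031 = 86.63 dB.

86.6 dB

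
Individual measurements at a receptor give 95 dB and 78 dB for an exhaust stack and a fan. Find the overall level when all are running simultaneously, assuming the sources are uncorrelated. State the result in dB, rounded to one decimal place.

Incoherent sources combine by intensity addition: L_total = 10·log₁₀(Σ 10^(L_i/10)).
Σ 10^(L/10) = 10^(95/10) + 10^(78/10) = 3.225e+09.
L_total = 10·log₁₀(3.225e+09) = 95.09 dB.

95.1 dB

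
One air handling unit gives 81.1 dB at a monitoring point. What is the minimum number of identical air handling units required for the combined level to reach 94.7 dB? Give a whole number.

N identical sources give L₁ + 10·log₁₀ N, so require 10·log₁₀ N ≥ 94.7 − 81.1 = 13.6 dB.
N ≥ 10^(13.6/10) = 22.909, so N = 23.

23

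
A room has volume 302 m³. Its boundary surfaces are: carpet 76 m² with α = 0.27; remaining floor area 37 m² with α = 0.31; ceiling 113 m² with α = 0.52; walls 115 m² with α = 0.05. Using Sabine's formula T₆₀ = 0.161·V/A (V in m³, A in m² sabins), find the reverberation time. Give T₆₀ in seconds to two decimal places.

0.50 s

A = Σ Sᵢαᵢ = 76·0.27 + 37·0.31 + 113·0.52 + 115·0.05 = 96.50 m².
T₆₀ = 0.161·V/A = 0.161·302/96.50 = 0.504 s.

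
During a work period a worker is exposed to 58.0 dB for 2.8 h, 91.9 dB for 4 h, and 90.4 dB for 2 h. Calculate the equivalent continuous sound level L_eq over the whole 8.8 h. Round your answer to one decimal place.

The energy average is taken in the linear domain: L_eq = 10·log₁₀[(Σ tᵢ·10^(Lᵢ/10))/T], T = 8.8 h.
Σ tᵢ·10^(Lᵢ/10) = 2.8·10^(58.0/10) + 4·10^(91.9/10) + 2·10^(90.4/10) = 8.390e+09.
L_eq = 10·log₁₀(8.390e+09/8.8) = 89.79 dB.

89.8 dB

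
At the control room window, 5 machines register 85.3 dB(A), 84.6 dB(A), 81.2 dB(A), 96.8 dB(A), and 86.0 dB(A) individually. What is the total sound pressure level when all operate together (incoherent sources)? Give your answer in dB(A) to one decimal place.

Incoherent sources combine by intensity addition: L_total = 10·log₁₀(Σ 10^(L_i/10)).
Σ 10^(L/10) = 10^(85.3/10) + 10^(84.6/10) + 10^(81.2/10) + 10^(96.8/10) + 10^(86.0/10) = 5.943e+09.
L_total = 10·log₁₀(5.943e+09) = 97.74 dB(A).

97.7 dB(A)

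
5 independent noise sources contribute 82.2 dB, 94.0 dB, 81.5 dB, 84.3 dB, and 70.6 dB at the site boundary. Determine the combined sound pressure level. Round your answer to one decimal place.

Incoherent sources combine by intensity addition: L_total = 10·log₁₀(Σ 10^(L_i/10)).
Σ 10^(L/10) = 10^(82.2/10) + 10^(94.0/10) + 10^(81.5/10) + 10^(84.3/10) + 10^(70.6/10) = 3.100e+09.
L_total = 10·log₁₀(3.100e+09) = 94.91 dB.

94.9 dB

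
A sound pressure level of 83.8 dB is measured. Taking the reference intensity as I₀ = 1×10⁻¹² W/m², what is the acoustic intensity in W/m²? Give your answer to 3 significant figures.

L = 10·log₁₀(I/I₀) ⇒ I = I₀·10^(L/10) = 10⁻¹² × 10^8.38.

0.000240 W/m²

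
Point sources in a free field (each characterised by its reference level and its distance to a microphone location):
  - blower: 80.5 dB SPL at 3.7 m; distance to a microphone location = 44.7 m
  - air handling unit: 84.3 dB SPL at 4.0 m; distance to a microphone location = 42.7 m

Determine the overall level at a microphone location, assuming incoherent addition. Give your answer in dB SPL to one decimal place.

Apply inverse-square spreading to bring every level to the receiver, then sum 10^(L/10).
blower: 80.5 − 20·log₁₀(44.7/3.7) = 80.5 − 21.64 = 58.86 dB SPL.
air handling unit: 84.3 − 20·log₁₀(42.7/4.0) = 84.3 − 20.57 = 63.73 dB SPL.
Σ 10^(L/10) = 3.131e+06 → L_total = 10·log₁₀(3.131e+06) = 64.96 dB SPL.

65.0 dB SPL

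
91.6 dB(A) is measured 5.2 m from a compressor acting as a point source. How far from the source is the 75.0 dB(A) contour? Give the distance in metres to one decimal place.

35.2 m

The 16.6 dB drop corresponds to a distance ratio of 10^(16.6/20) for a point source.
r₂ = 5.2·10^((91.6−75.0)/20) = 5.2·10^(16.6/20) = 35.16 m.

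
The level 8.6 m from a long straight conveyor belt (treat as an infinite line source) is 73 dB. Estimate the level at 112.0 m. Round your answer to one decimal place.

61.9 dB

Cylindrical spreading from a line source gives a 10·log₁₀(r₂/r₁) drop.
L₂ = 73 − 10·log₁₀(112.0/8.6) = 73 − 11.147 = 61.85 dB.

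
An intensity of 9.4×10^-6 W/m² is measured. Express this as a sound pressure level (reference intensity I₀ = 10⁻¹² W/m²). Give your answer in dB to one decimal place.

L = 10·log₁₀(I/I₀) = 10·log₁₀(9.4×10^-6/10⁻¹²) = 10·log₁₀(9.4×10^6).
L = 10·(0.9731 + 6) = 69.73 dB.

69.7 dB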